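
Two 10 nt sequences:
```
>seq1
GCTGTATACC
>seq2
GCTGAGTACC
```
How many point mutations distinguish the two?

Mismatches (1-based): position 5: T→A; position 6: A→G.

2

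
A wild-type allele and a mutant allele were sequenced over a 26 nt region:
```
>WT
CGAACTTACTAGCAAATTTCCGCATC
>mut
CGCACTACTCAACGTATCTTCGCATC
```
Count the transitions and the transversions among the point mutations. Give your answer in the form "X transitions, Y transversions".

6 transitions, 4 transversions

Transitions (purine↔purine or pyrimidine↔pyrimidine): 9 C→T, 10 T→C, 12 G→A, 14 A→G, 18 T→C, 20 C→T.
Transversions (purine↔pyrimidine): 3 A→C, 7 T→A, 8 A→C, 15 A→T.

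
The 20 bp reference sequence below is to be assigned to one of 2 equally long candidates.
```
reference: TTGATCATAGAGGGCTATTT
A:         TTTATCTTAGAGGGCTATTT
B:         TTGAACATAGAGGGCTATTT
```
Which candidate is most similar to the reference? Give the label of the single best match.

A differs at 2 sites; B differs at 1 site. The closest is B.

B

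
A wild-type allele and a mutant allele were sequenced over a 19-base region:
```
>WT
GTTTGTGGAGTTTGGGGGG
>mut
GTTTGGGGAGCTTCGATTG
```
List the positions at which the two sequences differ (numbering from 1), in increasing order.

6, 11, 14, 16, 17, 18

Differences at position 6 (T→G), position 11 (T→C), position 14 (G→C), position 16 (G→A), position 17 (G→T), position 18 (G→T).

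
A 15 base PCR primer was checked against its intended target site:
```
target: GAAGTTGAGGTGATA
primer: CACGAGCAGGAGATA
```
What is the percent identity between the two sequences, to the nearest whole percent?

Mismatches at positions 1, 3, 5, 6, 7, 11 (1-based): 6 of 15.
Identical positions: 9/15 = 60% → 60%.

60%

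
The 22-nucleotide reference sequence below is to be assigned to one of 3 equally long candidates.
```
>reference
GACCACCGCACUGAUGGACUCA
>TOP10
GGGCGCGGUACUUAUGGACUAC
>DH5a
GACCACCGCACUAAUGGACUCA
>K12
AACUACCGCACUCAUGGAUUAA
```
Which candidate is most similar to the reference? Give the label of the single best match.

DH5a

Hamming distances to reference — TOP10: 8; DH5a: 1; K12: 5.
Smallest is DH5a with 1 mismatch.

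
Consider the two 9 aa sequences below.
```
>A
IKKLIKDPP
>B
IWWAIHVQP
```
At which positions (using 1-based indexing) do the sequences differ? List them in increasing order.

Scanning 1-based: 2: K/W; 3: K/W; 4: L/A; 6: K/H; 7: D/V; 8: P/Q.

2, 3, 4, 6, 7, 8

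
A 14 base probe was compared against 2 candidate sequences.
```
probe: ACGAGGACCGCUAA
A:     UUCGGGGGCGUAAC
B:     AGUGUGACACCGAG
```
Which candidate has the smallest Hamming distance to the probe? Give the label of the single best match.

B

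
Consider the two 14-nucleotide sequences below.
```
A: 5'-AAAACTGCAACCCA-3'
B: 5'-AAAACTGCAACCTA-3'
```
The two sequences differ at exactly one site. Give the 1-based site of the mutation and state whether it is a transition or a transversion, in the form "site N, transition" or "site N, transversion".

The sequences differ only at site 13: C→T (pyrimidine→pyrimidine), a transition.

site 13, transition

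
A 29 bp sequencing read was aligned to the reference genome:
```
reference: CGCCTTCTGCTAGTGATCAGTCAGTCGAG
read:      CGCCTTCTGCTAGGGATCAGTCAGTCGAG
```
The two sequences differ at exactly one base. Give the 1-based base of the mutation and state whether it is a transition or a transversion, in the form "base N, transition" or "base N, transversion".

Base 14 changes T→G. T is a pyrimidine and G is a purine, so this is a transversion.

base 14, transversion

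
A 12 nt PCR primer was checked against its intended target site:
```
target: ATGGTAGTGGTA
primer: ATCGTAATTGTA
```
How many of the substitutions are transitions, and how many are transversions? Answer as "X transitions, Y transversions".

1 transition, 2 transversions

Transitions (purine↔purine or pyrimidine↔pyrimidine): 7 G→A.
Transversions (purine↔pyrimidine): 3 G→C, 9 G→T.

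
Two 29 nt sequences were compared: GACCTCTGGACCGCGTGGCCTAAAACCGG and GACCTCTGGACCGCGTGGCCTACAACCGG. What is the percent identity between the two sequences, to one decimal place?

Mismatch at position 23 (1-based): 1 of 29.
Identical positions: 28/29 = 96.55% → 96.6%.

96.6%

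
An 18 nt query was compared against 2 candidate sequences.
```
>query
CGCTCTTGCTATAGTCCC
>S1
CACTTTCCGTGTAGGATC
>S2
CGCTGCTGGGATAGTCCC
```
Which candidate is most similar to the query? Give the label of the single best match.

S2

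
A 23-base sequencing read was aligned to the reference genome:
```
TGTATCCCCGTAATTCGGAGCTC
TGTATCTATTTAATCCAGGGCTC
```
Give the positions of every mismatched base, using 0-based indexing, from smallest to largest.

Differences at position 6 (C→T), position 7 (C→A), position 8 (C→T), position 9 (G→T), position 14 (T→C), position 16 (G→A), position 18 (A→G).

6, 7, 8, 9, 14, 16, 18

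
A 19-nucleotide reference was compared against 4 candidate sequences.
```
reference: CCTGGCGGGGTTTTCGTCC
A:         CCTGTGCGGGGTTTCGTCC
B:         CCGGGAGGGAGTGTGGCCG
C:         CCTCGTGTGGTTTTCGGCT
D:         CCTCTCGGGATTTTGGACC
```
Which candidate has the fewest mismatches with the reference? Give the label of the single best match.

Hamming distances to reference — A: 4; B: 8; C: 5; D: 5.
Smallest is A with 4 mismatches.

A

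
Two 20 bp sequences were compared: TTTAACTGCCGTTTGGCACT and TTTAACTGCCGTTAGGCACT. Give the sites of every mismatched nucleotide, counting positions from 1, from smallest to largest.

Differences at site 14 (T→A).

14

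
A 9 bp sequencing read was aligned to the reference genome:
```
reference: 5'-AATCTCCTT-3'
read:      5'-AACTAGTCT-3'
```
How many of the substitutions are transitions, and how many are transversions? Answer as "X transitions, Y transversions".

4 transitions, 2 transversions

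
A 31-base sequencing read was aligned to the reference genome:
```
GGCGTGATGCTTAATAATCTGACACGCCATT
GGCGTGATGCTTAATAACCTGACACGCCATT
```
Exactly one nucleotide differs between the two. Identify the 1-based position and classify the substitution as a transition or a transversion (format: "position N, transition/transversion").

position 18, transition

The sequences differ only at position 18: T→C (pyrimidine→pyrimidine), a transition.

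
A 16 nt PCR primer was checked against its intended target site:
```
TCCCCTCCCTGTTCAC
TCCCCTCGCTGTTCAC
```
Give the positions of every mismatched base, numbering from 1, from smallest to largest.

8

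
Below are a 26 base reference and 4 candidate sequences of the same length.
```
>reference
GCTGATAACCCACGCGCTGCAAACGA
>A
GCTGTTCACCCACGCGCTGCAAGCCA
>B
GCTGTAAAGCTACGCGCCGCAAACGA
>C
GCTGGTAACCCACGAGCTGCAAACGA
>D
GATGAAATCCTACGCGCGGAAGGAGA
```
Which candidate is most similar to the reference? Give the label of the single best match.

Hamming distances to reference — A: 4; B: 5; C: 2; D: 9.
Smallest is C with 2 mismatches.

C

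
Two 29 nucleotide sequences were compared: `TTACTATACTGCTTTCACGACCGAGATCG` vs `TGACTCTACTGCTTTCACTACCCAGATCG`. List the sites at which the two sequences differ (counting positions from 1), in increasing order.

Scanning 1-based: 2: T/G; 6: A/C; 19: G/T; 23: G/C.

2, 6, 19, 23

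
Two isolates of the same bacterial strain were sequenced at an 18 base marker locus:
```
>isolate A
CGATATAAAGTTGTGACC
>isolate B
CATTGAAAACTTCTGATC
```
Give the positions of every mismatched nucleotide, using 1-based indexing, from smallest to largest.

Differences at position 2 (G→A), position 3 (A→T), position 5 (A→G), position 6 (T→A), position 10 (G→C), position 13 (G→C), position 17 (C→T).

2, 3, 5, 6, 10, 13, 17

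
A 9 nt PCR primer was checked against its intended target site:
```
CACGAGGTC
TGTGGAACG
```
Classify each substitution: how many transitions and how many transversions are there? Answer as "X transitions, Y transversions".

Transitions (purine↔purine or pyrimidine↔pyrimidine): 1 C→T, 2 A→G, 3 C→T, 5 A→G, 6 G→A, 7 G→A, 8 T→C.
Transversions (purine↔pyrimidine): 9 C→G.

7 transitions, 1 transversion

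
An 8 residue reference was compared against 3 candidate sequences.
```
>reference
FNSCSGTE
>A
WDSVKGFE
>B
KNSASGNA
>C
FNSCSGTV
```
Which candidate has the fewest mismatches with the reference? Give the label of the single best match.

C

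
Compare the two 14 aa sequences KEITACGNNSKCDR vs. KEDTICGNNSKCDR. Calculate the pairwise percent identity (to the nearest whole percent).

Mismatches at positions 3, 5 (1-based): 2 of 14.
Identical positions: 12/14 = 85.71% → 86%.

86%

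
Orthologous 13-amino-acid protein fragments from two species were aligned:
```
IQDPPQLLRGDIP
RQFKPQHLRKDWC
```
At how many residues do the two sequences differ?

7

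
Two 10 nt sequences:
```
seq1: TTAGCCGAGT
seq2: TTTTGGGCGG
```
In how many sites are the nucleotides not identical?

The sequences differ at sites 3, 4, 5, 6, 8, 10 (1-based) — 6 in total.

6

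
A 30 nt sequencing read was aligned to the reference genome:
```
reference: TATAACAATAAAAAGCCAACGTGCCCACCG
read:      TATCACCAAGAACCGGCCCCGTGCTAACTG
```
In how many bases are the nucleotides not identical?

Comparing position by position, 12 bases differ: 4 (A/C), 7 (A/C), 9 (T/A), 10 (A/G), 13 (A/C), 14 (A/C), 16 (C/G), 18 (A/C), 19 (A/C), 25 (C/T), 26 (C/A), 29 (C/T).

12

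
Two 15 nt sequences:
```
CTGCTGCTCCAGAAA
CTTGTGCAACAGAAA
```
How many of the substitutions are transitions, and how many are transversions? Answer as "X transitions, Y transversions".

Transitions (purine↔purine or pyrimidine↔pyrimidine): none.
Transversions (purine↔pyrimidine): 3 G→T, 4 C→G, 8 T→A, 9 C→A.

0 transitions, 4 transversions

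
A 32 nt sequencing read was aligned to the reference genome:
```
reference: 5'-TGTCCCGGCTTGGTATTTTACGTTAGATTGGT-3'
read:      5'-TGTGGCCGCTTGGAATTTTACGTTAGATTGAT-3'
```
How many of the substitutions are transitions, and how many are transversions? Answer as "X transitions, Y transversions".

1 transition, 4 transversions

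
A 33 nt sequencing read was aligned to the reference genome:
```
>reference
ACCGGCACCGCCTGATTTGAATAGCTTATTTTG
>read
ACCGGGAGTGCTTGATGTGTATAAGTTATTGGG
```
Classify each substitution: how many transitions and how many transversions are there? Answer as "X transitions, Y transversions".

Transitions (purine↔purine or pyrimidine↔pyrimidine): 9 C→T, 12 C→T, 24 G→A.
Transversions (purine↔pyrimidine): 6 C→G, 8 C→G, 17 T→G, 20 A→T, 25 C→G, 31 T→G, 32 T→G.

3 transitions, 7 transversions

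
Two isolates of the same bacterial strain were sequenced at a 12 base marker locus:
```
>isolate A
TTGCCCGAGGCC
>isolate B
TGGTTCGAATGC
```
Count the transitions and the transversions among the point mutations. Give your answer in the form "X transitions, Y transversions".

Transitions (purine↔purine or pyrimidine↔pyrimidine): 4 C→T, 5 C→T, 9 G→A.
Transversions (purine↔pyrimidine): 2 T→G, 10 G→T, 11 C→G.

3 transitions, 3 transversions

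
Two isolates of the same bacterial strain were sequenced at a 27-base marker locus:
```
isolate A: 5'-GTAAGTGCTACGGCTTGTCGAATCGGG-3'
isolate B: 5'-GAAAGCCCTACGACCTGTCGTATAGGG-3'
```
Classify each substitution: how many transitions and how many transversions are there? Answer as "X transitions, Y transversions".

Mismatches (1-based):
base 2: T→A (pyrimidine→purine, transversion)
base 6: T→C (pyrimidine→pyrimidine, transition)
base 7: G→C (purine→pyrimidine, transversion)
base 13: G→A (purine→purine, transition)
base 15: T→C (pyrimidine→pyrimidine, transition)
base 21: A→T (purine→pyrimidine, transversion)
base 24: C→A (pyrimidine→purine, transversion)

3 transitions, 4 transversions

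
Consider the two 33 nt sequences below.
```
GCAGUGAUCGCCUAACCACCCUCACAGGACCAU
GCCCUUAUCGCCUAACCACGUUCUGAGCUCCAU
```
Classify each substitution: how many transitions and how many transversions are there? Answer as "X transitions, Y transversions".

1 transition, 8 transversions

Mismatches (1-based):
position 3: A→C (purine→pyrimidine, transversion)
position 4: G→C (purine→pyrimidine, transversion)
position 6: G→U (purine→pyrimidine, transversion)
position 20: C→G (pyrimidine→purine, transversion)
position 21: C→U (pyrimidine→pyrimidine, transition)
position 24: A→U (purine→pyrimidine, transversion)
position 25: C→G (pyrimidine→purine, transversion)
position 28: G→C (purine→pyrimidine, transversion)
position 29: A→U (purine→pyrimidine, transversion)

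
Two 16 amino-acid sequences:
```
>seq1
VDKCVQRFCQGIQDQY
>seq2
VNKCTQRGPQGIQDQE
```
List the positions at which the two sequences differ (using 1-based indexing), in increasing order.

2, 5, 8, 9, 16

Differences at position 2 (D→N), position 5 (V→T), position 8 (F→G), position 9 (C→P), position 16 (Y→E).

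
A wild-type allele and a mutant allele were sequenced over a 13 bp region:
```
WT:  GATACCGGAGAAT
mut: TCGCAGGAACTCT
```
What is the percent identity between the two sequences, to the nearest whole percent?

Mismatches at positions 1, 2, 3, 4, 5, 6, 8, 10, 11, 12 (1-based): 10 of 13.
Identical positions: 3/13 = 23.08% → 23%.

23%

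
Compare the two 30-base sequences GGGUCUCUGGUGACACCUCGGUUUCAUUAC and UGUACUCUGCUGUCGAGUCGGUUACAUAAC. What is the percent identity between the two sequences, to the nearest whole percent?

Mismatches at positions 1, 3, 4, 10, 13, 15, 16, 17, 24, 28 (1-based): 10 of 30.
Identical positions: 20/30 = 66.67% → 67%.

67%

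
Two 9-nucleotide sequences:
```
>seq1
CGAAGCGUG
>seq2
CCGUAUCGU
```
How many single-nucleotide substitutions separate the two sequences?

8

The sequences differ at bases 2, 3, 4, 5, 6, 7, 8, 9 (1-based) — 8 in total.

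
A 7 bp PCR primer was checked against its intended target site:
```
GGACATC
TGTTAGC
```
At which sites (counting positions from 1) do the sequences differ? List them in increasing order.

1, 3, 4, 6

Differences at site 1 (G→T), site 3 (A→T), site 4 (C→T), site 6 (T→G).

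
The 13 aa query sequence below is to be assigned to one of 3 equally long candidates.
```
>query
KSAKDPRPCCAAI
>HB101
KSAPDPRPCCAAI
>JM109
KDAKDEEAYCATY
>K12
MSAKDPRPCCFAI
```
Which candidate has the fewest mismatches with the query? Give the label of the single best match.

HB101

Hamming distances to query — HB101: 1; JM109: 7; K12: 2.
Smallest is HB101 with 1 mismatch.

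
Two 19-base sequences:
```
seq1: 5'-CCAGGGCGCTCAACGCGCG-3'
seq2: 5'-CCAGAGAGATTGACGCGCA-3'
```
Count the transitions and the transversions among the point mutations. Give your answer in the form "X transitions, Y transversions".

4 transitions, 2 transversions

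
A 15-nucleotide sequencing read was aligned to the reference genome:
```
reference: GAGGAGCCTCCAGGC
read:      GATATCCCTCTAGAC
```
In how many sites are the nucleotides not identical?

6

Mismatches (1-based): site 3: G→T; site 4: G→A; site 5: A→T; site 6: G→C; site 11: C→T; site 14: G→A.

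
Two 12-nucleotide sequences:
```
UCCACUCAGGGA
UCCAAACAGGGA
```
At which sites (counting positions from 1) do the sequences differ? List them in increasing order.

Scanning 1-based: 5: C/A; 6: U/A.

5, 6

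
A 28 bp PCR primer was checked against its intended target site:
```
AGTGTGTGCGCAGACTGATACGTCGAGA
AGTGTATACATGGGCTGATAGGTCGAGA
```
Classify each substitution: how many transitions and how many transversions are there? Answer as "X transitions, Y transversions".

6 transitions, 1 transversion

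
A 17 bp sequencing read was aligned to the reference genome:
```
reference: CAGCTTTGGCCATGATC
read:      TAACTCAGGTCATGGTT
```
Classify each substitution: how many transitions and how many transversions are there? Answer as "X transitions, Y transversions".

Transitions (purine↔purine or pyrimidine↔pyrimidine): 1 C→T, 3 G→A, 6 T→C, 10 C→T, 15 A→G, 17 C→T.
Transversions (purine↔pyrimidine): 7 T→A.

6 transitions, 1 transversion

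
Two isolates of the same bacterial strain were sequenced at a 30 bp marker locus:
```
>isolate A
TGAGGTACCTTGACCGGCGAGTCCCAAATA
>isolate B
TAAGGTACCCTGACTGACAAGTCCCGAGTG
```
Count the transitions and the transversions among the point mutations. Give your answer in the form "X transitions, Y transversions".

Mismatches (1-based):
position 2: G→A (purine→purine, transition)
position 10: T→C (pyrimidine→pyrimidine, transition)
position 15: C→T (pyrimidine→pyrimidine, transition)
position 17: G→A (purine→purine, transition)
position 19: G→A (purine→purine, transition)
position 26: A→G (purine→purine, transition)
position 28: A→G (purine→purine, transition)
position 30: A→G (purine→purine, transition)

8 transitions, 0 transversions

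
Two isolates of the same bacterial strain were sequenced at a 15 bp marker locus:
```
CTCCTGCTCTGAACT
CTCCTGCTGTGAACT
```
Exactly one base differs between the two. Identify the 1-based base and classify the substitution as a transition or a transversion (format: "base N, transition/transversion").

base 9, transversion

The sequences differ only at base 9: C→G (pyrimidine→purine), a transversion.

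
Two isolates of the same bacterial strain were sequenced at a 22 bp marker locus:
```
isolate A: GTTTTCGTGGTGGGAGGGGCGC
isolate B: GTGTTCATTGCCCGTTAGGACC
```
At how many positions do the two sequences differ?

Comparing position by position, 11 positions differ: 3 (T/G), 7 (G/A), 9 (G/T), 11 (T/C), 12 (G/C), 13 (G/C), 15 (A/T), 16 (G/T), 17 (G/A), 20 (C/A), 21 (G/C).

11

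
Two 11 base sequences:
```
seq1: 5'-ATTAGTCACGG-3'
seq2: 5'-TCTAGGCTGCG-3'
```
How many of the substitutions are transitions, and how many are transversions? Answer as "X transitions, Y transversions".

1 transition, 5 transversions

Mismatches (1-based):
position 1: A→T (purine→pyrimidine, transversion)
position 2: T→C (pyrimidine→pyrimidine, transition)
position 6: T→G (pyrimidine→purine, transversion)
position 8: A→T (purine→pyrimidine, transversion)
position 9: C→G (pyrimidine→purine, transversion)
position 10: G→C (purine→pyrimidine, transversion)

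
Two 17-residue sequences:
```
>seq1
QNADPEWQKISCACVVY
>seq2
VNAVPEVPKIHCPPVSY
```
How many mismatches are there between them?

The sequences differ at residues 1, 4, 7, 8, 11, 13, 14, 16 (1-based) — 8 in total.

8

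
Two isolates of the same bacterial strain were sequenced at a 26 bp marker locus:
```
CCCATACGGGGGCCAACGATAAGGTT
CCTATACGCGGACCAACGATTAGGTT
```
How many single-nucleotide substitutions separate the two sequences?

Comparing position by position, 4 positions differ: 3 (C/T), 9 (G/C), 12 (G/A), 21 (A/T).

4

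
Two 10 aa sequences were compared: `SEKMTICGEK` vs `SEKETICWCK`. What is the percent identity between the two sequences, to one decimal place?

70.0%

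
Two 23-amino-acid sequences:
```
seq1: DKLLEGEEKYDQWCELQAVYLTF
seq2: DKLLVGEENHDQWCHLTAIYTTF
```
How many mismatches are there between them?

Comparing position by position, 7 residues differ: 5 (E/V), 9 (K/N), 10 (Y/H), 15 (E/H), 17 (Q/T), 19 (V/I), 21 (L/T).

7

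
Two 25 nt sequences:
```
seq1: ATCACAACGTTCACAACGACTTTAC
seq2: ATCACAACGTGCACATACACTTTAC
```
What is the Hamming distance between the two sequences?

Mismatches (1-based): site 11: T→G; site 16: A→T; site 17: C→A; site 18: G→C.

4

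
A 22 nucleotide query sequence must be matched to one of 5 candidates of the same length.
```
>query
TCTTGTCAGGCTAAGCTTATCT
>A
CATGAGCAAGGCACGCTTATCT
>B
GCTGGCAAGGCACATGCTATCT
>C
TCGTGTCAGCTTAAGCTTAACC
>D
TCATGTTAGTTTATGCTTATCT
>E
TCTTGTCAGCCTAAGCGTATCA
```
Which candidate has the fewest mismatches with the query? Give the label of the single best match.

Hamming distances to query — A: 9; B: 9; C: 5; D: 5; E: 3.
Smallest is E with 3 mismatches.

E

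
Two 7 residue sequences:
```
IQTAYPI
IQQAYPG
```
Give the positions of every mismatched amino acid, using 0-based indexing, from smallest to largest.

Scanning 0-based: 2: T/Q; 6: I/G.

2, 6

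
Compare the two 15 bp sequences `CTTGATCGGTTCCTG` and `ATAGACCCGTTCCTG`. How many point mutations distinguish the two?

The sequences differ at positions 1, 3, 6, 8 (1-based) — 4 in total.

4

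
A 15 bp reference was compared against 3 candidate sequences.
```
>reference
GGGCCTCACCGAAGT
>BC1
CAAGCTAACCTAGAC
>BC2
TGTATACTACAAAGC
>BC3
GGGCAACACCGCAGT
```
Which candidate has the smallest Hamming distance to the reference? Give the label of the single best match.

BC3

Hamming distances to reference — BC1: 9; BC2: 9; BC3: 3.
Smallest is BC3 with 3 mismatches.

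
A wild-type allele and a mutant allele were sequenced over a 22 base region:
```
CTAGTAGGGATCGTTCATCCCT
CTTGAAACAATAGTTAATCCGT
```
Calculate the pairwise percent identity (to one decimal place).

63.6%

8 positions differ (3, 5, 7, 8, 9, 12, 16, 21), so 14 of 22 match: 14/22 = 63.64%.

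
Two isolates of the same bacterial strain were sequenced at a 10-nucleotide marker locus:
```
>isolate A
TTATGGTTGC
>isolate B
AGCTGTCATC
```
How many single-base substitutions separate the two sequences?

The sequences differ at sites 1, 2, 3, 6, 7, 8, 9 (1-based) — 7 in total.

7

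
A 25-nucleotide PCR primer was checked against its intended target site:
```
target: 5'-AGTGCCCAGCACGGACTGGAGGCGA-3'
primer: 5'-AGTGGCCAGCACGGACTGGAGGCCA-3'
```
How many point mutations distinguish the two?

2

Mismatches (1-based): position 5: C→G; position 24: G→C.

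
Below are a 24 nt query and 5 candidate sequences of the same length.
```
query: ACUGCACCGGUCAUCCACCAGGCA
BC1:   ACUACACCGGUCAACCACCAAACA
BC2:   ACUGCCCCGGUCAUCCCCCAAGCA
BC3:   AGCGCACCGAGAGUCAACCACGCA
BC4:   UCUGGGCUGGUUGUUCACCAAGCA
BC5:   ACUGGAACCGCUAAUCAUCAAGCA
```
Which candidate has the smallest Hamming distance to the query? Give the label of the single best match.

BC1 differs at 4 positions; BC2 differs at 3 positions; BC3 differs at 8 positions; BC4 differs at 8 positions; BC5 differs at 9 positions. The closest is BC2.

BC2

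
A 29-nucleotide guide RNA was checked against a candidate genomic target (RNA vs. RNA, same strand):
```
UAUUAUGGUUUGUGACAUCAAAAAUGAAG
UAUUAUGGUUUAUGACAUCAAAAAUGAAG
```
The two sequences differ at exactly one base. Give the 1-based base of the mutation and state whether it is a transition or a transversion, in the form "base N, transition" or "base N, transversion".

base 12, transition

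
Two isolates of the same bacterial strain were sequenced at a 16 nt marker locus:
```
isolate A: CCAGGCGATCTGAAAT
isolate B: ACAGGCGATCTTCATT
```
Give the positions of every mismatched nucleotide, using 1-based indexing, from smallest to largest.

1, 12, 13, 15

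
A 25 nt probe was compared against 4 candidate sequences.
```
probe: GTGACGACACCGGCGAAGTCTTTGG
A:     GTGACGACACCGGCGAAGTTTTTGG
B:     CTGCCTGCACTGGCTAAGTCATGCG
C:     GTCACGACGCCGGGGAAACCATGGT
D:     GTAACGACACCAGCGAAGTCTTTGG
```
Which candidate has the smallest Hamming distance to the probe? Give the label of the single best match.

A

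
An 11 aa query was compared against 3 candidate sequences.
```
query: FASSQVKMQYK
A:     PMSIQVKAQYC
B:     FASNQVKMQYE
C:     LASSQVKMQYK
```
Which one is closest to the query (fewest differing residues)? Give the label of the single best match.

C

A differs at 5 residues; B differs at 2 residues; C differs at 1 residue. The closest is C.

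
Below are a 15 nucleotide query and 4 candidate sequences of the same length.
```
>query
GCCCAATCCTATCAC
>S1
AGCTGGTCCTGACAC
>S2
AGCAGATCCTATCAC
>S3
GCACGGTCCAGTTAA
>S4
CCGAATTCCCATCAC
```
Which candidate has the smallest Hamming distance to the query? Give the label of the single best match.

S2

Hamming distances to query — S1: 7; S2: 4; S3: 7; S4: 5.
Smallest is S2 with 4 mismatches.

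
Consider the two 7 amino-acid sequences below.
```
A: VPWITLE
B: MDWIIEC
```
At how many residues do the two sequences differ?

5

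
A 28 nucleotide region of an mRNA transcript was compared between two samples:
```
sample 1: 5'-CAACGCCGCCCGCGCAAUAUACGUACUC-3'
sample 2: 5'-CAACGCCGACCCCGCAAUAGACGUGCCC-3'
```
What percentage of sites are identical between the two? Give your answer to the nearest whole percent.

82%

Mismatches at positions 9, 12, 20, 25, 27 (1-based): 5 of 28.
Identical positions: 23/28 = 82.14% → 82%.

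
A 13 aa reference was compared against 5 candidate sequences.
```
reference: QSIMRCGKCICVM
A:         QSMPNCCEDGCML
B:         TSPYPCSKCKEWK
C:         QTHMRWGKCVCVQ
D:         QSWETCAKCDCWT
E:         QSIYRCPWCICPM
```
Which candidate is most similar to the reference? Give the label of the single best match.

E

Hamming distances to reference — A: 9; B: 9; C: 5; D: 7; E: 4.
Smallest is E with 4 mismatches.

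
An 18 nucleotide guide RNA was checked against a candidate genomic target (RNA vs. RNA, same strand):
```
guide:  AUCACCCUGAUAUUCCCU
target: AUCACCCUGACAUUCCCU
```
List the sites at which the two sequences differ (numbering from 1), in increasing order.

11

Differences at site 11 (U→C).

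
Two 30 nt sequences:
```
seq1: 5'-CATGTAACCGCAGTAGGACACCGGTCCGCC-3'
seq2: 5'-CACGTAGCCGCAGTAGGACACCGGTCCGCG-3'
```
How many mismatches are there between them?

3

The sequences differ at positions 3, 7, 30 (1-based) — 3 in total.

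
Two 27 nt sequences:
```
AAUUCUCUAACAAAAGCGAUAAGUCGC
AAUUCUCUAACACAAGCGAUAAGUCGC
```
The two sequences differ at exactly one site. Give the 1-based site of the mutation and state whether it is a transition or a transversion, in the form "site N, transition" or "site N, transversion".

site 13, transversion

Site 13 changes A→C. A is a purine and C is a pyrimidine, so this is a transversion.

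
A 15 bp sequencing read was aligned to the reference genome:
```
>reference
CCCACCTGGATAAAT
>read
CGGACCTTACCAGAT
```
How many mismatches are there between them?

Mismatches (1-based): base 2: C→G; base 3: C→G; base 8: G→T; base 9: G→A; base 10: A→C; base 11: T→C; base 13: A→G.

7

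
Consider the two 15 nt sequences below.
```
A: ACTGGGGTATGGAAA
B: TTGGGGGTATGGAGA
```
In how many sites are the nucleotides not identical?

Mismatches (1-based): site 1: A→T; site 2: C→T; site 3: T→G; site 14: A→G.

4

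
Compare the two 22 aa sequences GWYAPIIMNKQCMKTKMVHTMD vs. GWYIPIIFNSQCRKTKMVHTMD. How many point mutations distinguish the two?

The sequences differ at positions 4, 8, 10, 13 (1-based) — 4 in total.

4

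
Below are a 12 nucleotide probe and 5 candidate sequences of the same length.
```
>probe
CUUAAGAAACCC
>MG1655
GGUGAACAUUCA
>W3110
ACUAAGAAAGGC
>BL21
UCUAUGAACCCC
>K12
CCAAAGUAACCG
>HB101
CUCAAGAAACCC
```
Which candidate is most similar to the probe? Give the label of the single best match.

MG1655 differs at 8 bases; W3110 differs at 4 bases; BL21 differs at 4 bases; K12 differs at 4 bases; HB101 differs at 1 base. The closest is HB101.

HB101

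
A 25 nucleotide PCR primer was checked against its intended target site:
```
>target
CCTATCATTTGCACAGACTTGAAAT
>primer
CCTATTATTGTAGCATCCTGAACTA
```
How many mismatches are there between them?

12

The sequences differ at positions 6, 10, 11, 12, 13, 16, 17, 20, 21, 23, 24, 25 (1-based) — 12 in total.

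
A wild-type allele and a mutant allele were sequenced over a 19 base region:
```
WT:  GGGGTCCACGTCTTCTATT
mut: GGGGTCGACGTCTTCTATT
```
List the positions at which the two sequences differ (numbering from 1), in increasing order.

7

Differences at position 7 (C→G).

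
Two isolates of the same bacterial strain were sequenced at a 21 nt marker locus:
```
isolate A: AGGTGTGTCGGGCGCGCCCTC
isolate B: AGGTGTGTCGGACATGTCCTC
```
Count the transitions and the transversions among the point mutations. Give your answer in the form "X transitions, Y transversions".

4 transitions, 0 transversions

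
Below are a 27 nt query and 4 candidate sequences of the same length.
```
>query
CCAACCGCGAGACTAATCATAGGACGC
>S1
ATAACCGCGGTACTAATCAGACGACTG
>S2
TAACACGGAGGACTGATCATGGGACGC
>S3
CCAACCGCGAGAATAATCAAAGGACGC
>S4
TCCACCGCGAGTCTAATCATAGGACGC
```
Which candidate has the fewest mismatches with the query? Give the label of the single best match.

S3

S1 differs at 8 sites; S2 differs at 9 sites; S3 differs at 2 sites; S4 differs at 3 sites. The closest is S3.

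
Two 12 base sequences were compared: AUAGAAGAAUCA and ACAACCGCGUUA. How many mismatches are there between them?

7

Mismatches (1-based): base 2: U→C; base 4: G→A; base 5: A→C; base 6: A→C; base 8: A→C; base 9: A→G; base 11: C→U.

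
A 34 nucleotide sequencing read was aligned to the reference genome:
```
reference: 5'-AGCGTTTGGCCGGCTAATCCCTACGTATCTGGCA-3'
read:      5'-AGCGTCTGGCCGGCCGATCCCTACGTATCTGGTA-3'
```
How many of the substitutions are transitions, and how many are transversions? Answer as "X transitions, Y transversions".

4 transitions, 0 transversions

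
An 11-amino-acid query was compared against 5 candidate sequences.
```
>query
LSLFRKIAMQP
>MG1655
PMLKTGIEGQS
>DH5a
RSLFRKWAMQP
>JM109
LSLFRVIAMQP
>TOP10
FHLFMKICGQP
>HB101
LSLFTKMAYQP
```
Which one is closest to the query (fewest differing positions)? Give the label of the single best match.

Hamming distances to query — MG1655: 8; DH5a: 2; JM109: 1; TOP10: 5; HB101: 3.
Smallest is JM109 with 1 mismatch.

JM109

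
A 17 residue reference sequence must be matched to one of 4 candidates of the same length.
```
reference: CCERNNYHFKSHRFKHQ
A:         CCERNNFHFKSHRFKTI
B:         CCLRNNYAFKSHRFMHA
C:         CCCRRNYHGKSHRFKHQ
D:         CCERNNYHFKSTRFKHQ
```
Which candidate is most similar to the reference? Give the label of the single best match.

D

A differs at 3 positions; B differs at 4 positions; C differs at 3 positions; D differs at 1 position. The closest is D.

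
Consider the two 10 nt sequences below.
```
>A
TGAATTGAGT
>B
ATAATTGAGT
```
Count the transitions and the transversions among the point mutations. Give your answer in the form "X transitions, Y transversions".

Mismatches (1-based):
position 1: T→A (pyrimidine→purine, transversion)
position 2: G→T (purine→pyrimidine, transversion)

0 transitions, 2 transversions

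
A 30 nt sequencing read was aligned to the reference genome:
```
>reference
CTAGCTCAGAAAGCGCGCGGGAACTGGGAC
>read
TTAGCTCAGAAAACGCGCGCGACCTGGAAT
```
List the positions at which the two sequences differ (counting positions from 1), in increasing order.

Scanning 1-based: 1: C/T; 13: G/A; 20: G/C; 23: A/C; 28: G/A; 30: C/T.

1, 13, 20, 23, 28, 30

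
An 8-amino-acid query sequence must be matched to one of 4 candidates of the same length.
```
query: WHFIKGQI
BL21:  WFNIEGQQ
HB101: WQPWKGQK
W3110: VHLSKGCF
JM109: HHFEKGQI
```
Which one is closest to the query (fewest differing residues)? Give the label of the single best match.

BL21 differs at 4 residues; HB101 differs at 4 residues; W3110 differs at 5 residues; JM109 differs at 2 residues. The closest is JM109.

JM109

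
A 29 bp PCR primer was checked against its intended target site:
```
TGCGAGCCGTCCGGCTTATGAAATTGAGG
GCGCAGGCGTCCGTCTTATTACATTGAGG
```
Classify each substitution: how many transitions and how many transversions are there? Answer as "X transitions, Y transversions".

0 transitions, 8 transversions

Mismatches (1-based):
site 1: T→G (pyrimidine→purine, transversion)
site 2: G→C (purine→pyrimidine, transversion)
site 3: C→G (pyrimidine→purine, transversion)
site 4: G→C (purine→pyrimidine, transversion)
site 7: C→G (pyrimidine→purine, transversion)
site 14: G→T (purine→pyrimidine, transversion)
site 20: G→T (purine→pyrimidine, transversion)
site 22: A→C (purine→pyrimidine, transversion)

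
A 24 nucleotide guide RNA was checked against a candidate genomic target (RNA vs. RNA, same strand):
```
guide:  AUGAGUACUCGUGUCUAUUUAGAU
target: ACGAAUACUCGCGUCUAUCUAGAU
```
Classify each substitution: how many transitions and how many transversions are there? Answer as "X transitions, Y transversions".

4 transitions, 0 transversions

Mismatches (1-based):
base 2: U→C (pyrimidine→pyrimidine, transition)
base 5: G→A (purine→purine, transition)
base 12: U→C (pyrimidine→pyrimidine, transition)
base 19: U→C (pyrimidine→pyrimidine, transition)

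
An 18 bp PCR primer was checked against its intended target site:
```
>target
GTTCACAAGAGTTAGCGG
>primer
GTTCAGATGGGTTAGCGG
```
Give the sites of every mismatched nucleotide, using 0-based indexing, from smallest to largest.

5, 7, 9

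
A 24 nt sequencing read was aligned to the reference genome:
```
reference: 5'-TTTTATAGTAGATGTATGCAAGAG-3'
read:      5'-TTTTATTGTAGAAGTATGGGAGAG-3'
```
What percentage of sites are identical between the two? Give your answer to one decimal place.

4 positions differ (7, 13, 19, 20), so 20 of 24 match: 20/24 = 83.33%.

83.3%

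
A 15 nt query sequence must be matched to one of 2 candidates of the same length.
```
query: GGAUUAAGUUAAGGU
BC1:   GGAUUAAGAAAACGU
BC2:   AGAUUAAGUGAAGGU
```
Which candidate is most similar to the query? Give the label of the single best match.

BC1 differs at 3 bases; BC2 differs at 2 bases. The closest is BC2.

BC2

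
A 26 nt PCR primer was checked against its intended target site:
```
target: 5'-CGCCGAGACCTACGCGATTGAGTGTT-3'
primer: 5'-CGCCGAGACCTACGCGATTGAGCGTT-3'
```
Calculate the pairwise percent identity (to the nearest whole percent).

96%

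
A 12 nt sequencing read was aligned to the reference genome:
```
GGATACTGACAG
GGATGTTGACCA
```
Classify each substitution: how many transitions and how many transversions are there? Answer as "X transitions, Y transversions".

Mismatches (1-based):
base 5: A→G (purine→purine, transition)
base 6: C→T (pyrimidine→pyrimidine, transition)
base 11: A→C (purine→pyrimidine, transversion)
base 12: G→A (purine→purine, transition)

3 transitions, 1 transversion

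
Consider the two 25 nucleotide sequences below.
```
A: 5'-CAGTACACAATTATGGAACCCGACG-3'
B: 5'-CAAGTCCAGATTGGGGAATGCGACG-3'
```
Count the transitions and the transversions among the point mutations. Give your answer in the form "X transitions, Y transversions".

4 transitions, 6 transversions

Transitions (purine↔purine or pyrimidine↔pyrimidine): 3 G→A, 9 A→G, 13 A→G, 19 C→T.
Transversions (purine↔pyrimidine): 4 T→G, 5 A→T, 7 A→C, 8 C→A, 14 T→G, 20 C→G.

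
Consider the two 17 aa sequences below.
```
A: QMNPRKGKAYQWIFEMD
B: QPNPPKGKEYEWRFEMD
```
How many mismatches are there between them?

Comparing position by position, 5 residues differ: 2 (M/P), 5 (R/P), 9 (A/E), 11 (Q/E), 13 (I/R).

5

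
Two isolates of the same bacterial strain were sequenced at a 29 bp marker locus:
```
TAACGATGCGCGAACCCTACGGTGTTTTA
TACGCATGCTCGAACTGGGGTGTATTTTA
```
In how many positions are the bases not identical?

11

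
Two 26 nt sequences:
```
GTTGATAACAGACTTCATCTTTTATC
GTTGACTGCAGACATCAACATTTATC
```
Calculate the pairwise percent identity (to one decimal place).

Mismatches at positions 6, 7, 8, 14, 18, 20 (1-based): 6 of 26.
Identical positions: 20/26 = 76.92% → 76.9%.

76.9%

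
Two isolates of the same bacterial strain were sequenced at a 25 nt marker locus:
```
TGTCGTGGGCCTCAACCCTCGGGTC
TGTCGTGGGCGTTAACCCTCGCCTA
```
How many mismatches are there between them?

Comparing position by position, 5 positions differ: 11 (C/G), 13 (C/T), 22 (G/C), 23 (G/C), 25 (C/A).

5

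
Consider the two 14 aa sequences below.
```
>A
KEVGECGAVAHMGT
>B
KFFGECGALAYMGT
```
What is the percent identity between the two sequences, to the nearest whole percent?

71%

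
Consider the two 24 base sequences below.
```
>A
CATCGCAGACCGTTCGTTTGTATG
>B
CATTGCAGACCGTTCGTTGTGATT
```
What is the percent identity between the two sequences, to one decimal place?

79.2%

5 positions differ (4, 19, 20, 21, 24), so 19 of 24 match: 19/24 = 79.17%.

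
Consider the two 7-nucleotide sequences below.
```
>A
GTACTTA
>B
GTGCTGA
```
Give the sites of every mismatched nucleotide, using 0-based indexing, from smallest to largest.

Scanning 0-based: 2: A/G; 5: T/G.

2, 5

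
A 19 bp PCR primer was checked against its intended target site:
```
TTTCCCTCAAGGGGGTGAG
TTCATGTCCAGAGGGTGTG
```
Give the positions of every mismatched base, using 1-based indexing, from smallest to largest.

3, 4, 5, 6, 9, 12, 18

Scanning 1-based: 3: T/C; 4: C/A; 5: C/T; 6: C/G; 9: A/C; 12: G/A; 18: A/T.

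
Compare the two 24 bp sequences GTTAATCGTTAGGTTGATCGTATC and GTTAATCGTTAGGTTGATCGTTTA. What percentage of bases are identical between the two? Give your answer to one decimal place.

91.7%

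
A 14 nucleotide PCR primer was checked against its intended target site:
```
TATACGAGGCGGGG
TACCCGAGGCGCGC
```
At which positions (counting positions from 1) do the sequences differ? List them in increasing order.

3, 4, 12, 14

Scanning 1-based: 3: T/C; 4: A/C; 12: G/C; 14: G/C.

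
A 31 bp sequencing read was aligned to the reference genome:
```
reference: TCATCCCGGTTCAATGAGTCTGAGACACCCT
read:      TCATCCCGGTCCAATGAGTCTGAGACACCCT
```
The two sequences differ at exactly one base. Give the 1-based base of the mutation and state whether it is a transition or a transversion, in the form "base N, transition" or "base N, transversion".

base 11, transition

The sequences differ only at base 11: T→C (pyrimidine→pyrimidine), a transition.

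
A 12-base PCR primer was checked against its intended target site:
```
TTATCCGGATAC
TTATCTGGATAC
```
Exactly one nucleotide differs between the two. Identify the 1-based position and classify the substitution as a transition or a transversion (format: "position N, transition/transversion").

position 6, transition

The sequences differ only at position 6: C→T (pyrimidine→pyrimidine), a transition.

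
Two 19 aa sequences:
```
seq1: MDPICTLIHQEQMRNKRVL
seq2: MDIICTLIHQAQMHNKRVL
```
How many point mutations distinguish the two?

3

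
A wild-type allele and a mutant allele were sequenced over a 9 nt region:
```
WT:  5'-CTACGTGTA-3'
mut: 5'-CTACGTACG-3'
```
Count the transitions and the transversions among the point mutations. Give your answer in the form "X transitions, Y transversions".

3 transitions, 0 transversions

Transitions (purine↔purine or pyrimidine↔pyrimidine): 7 G→A, 8 T→C, 9 A→G.
Transversions (purine↔pyrimidine): none.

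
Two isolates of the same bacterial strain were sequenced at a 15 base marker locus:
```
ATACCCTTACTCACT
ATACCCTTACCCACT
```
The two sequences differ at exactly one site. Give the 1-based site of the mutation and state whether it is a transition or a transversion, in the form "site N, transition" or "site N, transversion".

site 11, transition

Site 11 changes T→C. T is a pyrimidine and C is a pyrimidine, so this is a transition.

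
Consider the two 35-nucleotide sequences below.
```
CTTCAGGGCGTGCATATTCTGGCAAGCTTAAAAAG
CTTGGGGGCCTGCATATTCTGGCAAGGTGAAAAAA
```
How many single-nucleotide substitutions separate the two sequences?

The sequences differ at bases 4, 5, 10, 27, 29, 35 (1-based) — 6 in total.

6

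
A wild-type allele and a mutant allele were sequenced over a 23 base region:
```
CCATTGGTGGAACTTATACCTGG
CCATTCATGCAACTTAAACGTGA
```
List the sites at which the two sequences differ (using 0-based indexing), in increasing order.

Scanning 0-based: 5: G/C; 6: G/A; 9: G/C; 16: T/A; 19: C/G; 22: G/A.

5, 6, 9, 16, 19, 22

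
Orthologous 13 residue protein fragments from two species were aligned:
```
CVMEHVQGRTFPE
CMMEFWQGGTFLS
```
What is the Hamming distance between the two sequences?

6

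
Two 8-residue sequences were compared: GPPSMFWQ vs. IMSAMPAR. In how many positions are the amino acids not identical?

7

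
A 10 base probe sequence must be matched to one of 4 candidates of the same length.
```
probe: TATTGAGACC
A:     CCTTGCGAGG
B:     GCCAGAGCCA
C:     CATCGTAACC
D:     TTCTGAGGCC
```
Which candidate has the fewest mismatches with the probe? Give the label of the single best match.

D

A differs at 5 positions; B differs at 6 positions; C differs at 4 positions; D differs at 3 positions. The closest is D.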